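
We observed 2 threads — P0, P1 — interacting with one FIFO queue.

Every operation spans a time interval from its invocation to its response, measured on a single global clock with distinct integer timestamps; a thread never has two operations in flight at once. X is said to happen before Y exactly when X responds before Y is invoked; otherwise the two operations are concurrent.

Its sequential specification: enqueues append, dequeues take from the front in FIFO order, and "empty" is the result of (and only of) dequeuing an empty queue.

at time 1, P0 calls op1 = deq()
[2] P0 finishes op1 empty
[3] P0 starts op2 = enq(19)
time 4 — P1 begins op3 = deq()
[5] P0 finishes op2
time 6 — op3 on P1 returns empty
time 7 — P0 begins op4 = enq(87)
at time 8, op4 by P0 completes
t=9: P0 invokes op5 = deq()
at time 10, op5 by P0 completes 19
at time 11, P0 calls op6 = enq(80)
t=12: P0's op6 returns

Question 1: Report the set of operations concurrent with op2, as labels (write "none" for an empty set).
Answer: op3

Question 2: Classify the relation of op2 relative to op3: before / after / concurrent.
Answer: concurrent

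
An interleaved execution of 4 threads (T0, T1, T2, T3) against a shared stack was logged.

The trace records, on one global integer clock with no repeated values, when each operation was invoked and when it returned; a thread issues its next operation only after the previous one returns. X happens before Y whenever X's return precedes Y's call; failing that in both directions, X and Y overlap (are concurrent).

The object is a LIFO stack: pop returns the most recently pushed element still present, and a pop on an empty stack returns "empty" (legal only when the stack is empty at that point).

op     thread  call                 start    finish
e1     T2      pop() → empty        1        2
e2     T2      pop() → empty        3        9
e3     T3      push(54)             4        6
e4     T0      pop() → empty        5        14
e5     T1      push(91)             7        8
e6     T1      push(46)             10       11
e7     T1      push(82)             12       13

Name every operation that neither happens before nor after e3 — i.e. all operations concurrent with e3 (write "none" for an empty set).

concurrent with e3 ([4,6]): every op whose interval crosses 4..6
e1 [1,2]: before
e2 [3,9]: concurrent
e4 [5,14]: concurrent
e5 [7,8]: after
e6 [10,11]: after
e7 [12,13]: after

e2, e4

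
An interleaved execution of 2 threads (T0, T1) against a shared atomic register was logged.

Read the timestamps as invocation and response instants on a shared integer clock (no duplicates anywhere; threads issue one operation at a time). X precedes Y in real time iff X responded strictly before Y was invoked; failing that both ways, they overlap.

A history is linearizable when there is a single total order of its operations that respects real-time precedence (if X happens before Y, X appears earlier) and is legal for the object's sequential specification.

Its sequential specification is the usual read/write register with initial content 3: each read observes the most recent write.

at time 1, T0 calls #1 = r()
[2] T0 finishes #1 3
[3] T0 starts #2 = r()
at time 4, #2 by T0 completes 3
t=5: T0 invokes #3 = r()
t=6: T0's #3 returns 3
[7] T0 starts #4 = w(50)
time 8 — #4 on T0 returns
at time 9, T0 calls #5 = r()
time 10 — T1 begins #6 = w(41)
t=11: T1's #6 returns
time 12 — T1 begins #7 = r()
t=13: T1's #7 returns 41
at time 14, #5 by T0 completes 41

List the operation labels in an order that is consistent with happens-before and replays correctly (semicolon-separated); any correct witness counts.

1. #1 r() → 3, leaving value 3
2. #2 r() → 3, leaving value 3
3. #3 r() → 3, leaving value 3
4. #4 w(50), leaving value 50
5. #6 w(41), leaving value 41
6. #5 r() → 41, leaving value 41
7. #7 r() → 41, leaving value 41

#1; #2; #3; #4; #6; #5; #7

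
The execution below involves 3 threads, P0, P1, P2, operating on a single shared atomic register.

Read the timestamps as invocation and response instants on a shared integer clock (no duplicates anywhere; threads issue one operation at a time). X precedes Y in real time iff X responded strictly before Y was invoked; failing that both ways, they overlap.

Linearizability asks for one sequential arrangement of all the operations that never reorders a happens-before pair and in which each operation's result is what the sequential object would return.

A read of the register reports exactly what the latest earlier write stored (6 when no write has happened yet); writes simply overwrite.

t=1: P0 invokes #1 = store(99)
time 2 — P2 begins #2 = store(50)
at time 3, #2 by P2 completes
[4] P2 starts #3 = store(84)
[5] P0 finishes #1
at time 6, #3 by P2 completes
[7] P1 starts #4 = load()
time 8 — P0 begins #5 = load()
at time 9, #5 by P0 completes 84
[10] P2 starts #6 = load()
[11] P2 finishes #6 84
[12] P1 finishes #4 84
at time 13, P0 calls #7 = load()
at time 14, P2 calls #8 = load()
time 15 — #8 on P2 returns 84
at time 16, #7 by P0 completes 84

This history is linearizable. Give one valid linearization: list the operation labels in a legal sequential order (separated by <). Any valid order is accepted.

1. #1 store(99), leaving value 99
2. #2 store(50), leaving value 50
3. #3 store(84), leaving value 84
4. #4 load() → 84, leaving value 84
5. #5 load() → 84, leaving value 84
6. #6 load() → 84, leaving value 84
7. #7 load() → 84, leaving value 84
8. #8 load() → 84, leaving value 84

#1 < #2 < #3 < #4 < #5 < #6 < #7 < #8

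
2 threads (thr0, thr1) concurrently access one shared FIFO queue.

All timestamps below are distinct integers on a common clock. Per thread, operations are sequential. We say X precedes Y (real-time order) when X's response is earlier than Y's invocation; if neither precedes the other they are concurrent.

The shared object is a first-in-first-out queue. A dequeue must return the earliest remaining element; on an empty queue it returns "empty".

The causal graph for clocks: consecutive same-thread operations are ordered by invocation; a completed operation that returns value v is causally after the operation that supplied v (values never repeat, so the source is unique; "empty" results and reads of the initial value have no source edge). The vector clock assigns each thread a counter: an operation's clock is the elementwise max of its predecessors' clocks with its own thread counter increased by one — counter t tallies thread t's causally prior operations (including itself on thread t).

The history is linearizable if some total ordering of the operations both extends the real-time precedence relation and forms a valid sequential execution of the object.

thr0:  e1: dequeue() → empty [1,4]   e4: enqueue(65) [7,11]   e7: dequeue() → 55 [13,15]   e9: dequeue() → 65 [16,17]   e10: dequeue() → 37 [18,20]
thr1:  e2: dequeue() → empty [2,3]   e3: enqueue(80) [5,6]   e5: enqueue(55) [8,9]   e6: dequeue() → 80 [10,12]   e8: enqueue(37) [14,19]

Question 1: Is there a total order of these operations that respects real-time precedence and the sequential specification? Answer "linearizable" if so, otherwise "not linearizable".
linearizable

witness order: e1, e2, e3, e5, e4, e6, e7, e8, e9, e10
after step 1 (e1 dequeue() → empty): queue <>
after step 2 (e2 dequeue() → empty): queue <>
after step 3 (e3 enqueue(80)): queue <80>
after step 4 (e5 enqueue(55)): queue <80,55>
after step 5 (e4 enqueue(65)): queue <80,55,65>
after step 6 (e6 dequeue() → 80): queue <55,65>
after step 7 (e7 dequeue() → 55): queue <65>
after step 8 (e8 enqueue(37)): queue <65,37>
after step 9 (e9 dequeue() → 65): queue <37>
after step 10 (e10 dequeue() → 37): queue <>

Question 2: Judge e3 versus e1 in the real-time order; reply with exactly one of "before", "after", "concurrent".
Answer: after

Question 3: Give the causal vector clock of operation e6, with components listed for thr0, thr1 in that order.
Answer: (0, 4)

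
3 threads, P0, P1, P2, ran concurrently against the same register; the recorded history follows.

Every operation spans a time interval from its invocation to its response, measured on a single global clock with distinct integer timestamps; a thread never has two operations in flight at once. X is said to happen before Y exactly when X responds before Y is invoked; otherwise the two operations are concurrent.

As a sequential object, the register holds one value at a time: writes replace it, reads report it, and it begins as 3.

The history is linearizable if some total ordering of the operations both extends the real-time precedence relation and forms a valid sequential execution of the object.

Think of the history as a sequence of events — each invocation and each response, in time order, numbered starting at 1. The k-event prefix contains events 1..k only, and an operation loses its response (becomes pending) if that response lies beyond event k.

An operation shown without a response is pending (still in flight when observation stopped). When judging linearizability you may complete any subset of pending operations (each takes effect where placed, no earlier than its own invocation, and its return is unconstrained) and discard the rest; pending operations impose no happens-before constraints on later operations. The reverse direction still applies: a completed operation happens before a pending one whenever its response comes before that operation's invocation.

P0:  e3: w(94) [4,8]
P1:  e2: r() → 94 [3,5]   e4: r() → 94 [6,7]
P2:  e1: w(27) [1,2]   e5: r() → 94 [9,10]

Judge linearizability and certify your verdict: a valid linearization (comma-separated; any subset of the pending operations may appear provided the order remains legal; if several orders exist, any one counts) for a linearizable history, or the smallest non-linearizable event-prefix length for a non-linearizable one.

linearizable — witness: e1, e3, e2, e4, e5

after step 1 (e1 w(27)): value 27
after step 2 (e3 w(94)): value 94
after step 3 (e2 r() → 94): value 94
after step 4 (e4 r() → 94): value 94
after step 5 (e5 r() → 94): value 94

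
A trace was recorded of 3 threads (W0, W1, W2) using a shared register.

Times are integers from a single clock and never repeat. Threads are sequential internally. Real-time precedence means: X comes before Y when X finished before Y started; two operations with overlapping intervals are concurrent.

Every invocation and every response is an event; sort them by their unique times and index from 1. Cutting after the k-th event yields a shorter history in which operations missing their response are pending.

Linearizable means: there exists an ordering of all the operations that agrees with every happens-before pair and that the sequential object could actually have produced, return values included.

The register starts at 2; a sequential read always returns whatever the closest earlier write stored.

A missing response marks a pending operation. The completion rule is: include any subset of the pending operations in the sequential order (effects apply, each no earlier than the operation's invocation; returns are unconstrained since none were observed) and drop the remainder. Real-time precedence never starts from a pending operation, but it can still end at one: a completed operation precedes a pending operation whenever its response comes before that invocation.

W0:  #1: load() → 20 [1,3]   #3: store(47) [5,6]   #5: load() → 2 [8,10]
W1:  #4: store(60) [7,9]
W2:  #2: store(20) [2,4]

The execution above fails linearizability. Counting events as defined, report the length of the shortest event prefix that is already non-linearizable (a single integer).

10

a valid linearization of events 1..9 exists, for instance #2, #1, #3, #4:
1. #2 store(20), leaving value 20
2. #1 load() → 20, leaving value 20
3. #3 store(47), leaving value 47
4. #4 store(60), leaving value 60
include event 10 — #5 responding at 10 — and every candidate order breaks
for example #1, #2, #3, #4, #5 fails at step 1: #1 load() → 20 is not legal there
for example #1, #2, #3, #5, #4 fails at step 1: #1 load() → 20 is not legal there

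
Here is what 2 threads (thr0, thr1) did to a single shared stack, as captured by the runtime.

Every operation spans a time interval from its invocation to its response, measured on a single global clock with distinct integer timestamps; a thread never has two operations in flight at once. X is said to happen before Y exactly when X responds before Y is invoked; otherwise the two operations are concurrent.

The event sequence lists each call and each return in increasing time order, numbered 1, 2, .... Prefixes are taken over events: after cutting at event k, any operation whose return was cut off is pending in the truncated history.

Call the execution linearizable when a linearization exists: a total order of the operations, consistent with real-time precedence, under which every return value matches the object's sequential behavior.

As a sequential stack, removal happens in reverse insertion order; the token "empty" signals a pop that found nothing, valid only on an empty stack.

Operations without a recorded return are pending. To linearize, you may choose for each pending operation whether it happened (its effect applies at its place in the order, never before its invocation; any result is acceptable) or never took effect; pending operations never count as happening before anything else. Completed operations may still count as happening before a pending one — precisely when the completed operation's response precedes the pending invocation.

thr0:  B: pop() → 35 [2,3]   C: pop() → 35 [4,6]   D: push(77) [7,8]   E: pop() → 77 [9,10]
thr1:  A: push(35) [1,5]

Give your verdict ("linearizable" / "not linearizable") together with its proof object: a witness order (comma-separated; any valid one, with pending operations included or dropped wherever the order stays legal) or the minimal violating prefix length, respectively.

the violation lands at event 6, C's response at time 6: events 1..5 linearize, events 1..6 do not
real-time-consistent orders of the 3 completed operations: 3 — all fail the stack replay
sample order A, B, C stalls at step 3 — C pop() → 35 has no legal effect
sample order B, A, C stalls at step 1 — B pop() → 35 has no legal effect

not linearizable — minimal violating prefix: 6 events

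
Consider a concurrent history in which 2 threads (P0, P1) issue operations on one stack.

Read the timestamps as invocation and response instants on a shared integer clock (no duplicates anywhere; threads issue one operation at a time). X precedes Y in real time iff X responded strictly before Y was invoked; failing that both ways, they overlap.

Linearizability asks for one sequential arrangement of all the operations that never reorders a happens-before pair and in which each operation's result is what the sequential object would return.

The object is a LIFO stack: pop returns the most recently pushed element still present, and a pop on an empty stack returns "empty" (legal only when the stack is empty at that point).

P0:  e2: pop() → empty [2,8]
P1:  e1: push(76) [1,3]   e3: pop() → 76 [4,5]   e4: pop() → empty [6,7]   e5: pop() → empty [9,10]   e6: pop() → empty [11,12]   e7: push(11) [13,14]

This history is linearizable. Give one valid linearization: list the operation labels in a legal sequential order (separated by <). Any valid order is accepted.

1. e1 push(76), leaving stack <76>
2. e3 pop() → 76, leaving stack <>
3. e2 pop() → empty, leaving stack <>
4. e4 pop() → empty, leaving stack <>
5. e5 pop() → empty, leaving stack <>
6. e6 pop() → empty, leaving stack <>
7. e7 push(11), leaving stack <11>

e1 < e3 < e2 < e4 < e5 < e6 < e7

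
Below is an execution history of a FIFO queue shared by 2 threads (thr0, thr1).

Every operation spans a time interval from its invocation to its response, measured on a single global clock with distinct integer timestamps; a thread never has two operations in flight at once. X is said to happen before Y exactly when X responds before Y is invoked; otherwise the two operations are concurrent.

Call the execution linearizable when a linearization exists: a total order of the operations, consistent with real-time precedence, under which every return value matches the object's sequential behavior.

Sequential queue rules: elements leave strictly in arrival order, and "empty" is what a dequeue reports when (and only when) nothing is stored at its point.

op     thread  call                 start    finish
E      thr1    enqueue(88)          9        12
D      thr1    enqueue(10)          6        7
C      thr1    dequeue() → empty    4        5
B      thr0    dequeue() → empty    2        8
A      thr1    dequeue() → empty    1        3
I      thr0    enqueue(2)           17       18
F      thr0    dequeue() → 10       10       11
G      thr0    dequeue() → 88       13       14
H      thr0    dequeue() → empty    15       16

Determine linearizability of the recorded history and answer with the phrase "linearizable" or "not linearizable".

linearizable

witness order: A, B, C, D, E, F, G, H, I
after step 1 (A dequeue() → empty): queue <>
after step 2 (B dequeue() → empty): queue <>
after step 3 (C dequeue() → empty): queue <>
after step 4 (D enqueue(10)): queue <10>
after step 5 (E enqueue(88)): queue <10,88>
after step 6 (F dequeue() → 10): queue <88>
after step 7 (G dequeue() → 88): queue <>
after step 8 (H dequeue() → empty): queue <>
after step 9 (I enqueue(2)): queue <2>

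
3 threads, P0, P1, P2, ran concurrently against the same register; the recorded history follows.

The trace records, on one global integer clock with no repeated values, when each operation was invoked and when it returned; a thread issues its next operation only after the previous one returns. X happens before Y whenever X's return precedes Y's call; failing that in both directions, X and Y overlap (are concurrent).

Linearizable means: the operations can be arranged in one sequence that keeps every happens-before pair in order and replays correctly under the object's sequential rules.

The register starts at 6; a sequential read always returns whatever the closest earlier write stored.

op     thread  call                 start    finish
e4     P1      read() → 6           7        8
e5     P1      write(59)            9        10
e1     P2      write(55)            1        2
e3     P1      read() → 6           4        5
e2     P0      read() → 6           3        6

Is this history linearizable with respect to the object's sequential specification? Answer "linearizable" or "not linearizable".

not linearizable

the violation lands at event 5, e3's response at time 5: events 1..4 linearize, events 1..5 do not
one real-time candidate order over the 2 completed operations — the register replay rejects it
every completion of the 1 pending operation (e2) was checked; none linearizes
one such order, e1, e3 (pending dropped), breaks at step 2 where e3 read() → 6 is illegal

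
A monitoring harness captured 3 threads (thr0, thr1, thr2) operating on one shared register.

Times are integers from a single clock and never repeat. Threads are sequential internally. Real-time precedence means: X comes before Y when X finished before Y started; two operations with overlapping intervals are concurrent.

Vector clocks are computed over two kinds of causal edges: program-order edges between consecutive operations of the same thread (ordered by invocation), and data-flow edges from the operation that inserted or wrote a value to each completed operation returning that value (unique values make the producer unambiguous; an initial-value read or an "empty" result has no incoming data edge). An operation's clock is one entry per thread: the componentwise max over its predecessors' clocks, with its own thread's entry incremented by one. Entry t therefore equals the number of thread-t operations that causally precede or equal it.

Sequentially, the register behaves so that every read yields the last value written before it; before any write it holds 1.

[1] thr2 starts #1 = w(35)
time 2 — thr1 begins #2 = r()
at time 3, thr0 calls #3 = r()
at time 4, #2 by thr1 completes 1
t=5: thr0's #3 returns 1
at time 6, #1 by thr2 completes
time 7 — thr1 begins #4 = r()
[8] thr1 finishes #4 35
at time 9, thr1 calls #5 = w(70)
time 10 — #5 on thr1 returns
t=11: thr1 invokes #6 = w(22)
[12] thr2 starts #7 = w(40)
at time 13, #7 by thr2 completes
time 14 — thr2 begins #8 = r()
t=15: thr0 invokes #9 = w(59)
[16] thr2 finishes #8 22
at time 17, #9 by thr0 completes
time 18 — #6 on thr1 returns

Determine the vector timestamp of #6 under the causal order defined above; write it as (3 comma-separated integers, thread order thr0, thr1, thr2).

(0, 4, 1)

no predecessors for #1 (invoked 1): thr2 increments from zero → (0, 0, 1)
no predecessors for #2 (invoked 2): thr1 increments from zero → (0, 1, 0)
no predecessors for #3 (invoked 3): thr0 increments from zero → (1, 0, 0)
#7 (invocation 12): componentwise max over VC(#1)=(0, 0, 1), +1 at thr2, giving (0, 0, 2)
#9 (invocation 15): componentwise max over VC(#3)=(1, 0, 0), +1 at thr0, giving (2, 0, 0)
#4 (invocation 7): componentwise max over VC(#1)=(0, 0, 1), VC(#2)=(0, 1, 0), +1 at thr1, giving (0, 2, 1)
#5 (invocation 9): componentwise max over VC(#4)=(0, 2, 1), +1 at thr1, giving (0, 3, 1)
#6 (invocation 11): componentwise max over VC(#5)=(0, 3, 1), +1 at thr1, giving (0, 4, 1)
#8 (invocation 14): componentwise max over VC(#6)=(0, 4, 1), VC(#7)=(0, 0, 2), +1 at thr2, giving (0, 4, 3)
target: VC(#6) = (0, 4, 1)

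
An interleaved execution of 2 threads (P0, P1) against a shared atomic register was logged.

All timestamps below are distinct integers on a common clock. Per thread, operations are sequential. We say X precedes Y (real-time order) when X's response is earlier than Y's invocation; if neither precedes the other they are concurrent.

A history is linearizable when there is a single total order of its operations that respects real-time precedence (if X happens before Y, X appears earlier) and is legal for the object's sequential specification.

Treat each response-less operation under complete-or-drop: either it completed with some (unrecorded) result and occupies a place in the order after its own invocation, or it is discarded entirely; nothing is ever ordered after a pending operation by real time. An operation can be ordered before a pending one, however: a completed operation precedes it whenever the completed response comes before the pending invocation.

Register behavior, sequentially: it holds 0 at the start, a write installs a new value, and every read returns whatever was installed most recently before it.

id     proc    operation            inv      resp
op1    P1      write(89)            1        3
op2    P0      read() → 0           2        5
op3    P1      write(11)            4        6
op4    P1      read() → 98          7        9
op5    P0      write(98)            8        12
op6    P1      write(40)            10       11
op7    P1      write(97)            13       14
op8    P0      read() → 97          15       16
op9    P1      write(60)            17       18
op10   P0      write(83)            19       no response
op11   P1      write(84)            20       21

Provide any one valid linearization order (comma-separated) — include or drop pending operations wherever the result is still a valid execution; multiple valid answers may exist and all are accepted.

step 1: op2 read() → 0 — value 0
step 2: op1 write(89) — value 89
step 3: op3 write(11) — value 11
step 4: op5 write(98) — value 98
step 5: op4 read() → 98 — value 98
step 6: op6 write(40) — value 40
step 7: op7 write(97) — value 97
step 8: op8 read() → 97 — value 97
step 9: op9 write(60) — value 60
step 10: op10 write(83) (pending, included) — value 83
step 11: op11 write(84) — value 84

op2, op1, op3, op5, op4, op6, op7, op8, op9, op10, op11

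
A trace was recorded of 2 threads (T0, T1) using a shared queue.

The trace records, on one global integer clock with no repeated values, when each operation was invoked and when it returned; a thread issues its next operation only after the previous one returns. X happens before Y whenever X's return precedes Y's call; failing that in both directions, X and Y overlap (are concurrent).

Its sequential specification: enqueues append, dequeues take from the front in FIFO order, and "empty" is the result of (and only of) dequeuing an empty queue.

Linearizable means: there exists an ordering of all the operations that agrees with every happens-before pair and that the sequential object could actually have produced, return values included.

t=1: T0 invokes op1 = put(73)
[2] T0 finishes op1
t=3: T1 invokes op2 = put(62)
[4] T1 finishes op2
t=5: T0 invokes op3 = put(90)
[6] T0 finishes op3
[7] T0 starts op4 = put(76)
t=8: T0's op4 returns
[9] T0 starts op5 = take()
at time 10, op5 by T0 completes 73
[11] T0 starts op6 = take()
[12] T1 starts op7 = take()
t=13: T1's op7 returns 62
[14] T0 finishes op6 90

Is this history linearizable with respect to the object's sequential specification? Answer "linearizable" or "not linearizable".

a witness: op1, op2, op3, op4, op5, op7, op6
step 1: op1 put(73) — queue <73>
step 2: op2 put(62) — queue <73,62>
step 3: op3 put(90) — queue <73,62,90>
step 4: op4 put(76) — queue <73,62,90,76>
step 5: op5 take() → 73 — queue <62,90,76>
step 6: op7 take() → 62 — queue <90,76>
step 7: op6 take() → 90 — queue <76>

linearizable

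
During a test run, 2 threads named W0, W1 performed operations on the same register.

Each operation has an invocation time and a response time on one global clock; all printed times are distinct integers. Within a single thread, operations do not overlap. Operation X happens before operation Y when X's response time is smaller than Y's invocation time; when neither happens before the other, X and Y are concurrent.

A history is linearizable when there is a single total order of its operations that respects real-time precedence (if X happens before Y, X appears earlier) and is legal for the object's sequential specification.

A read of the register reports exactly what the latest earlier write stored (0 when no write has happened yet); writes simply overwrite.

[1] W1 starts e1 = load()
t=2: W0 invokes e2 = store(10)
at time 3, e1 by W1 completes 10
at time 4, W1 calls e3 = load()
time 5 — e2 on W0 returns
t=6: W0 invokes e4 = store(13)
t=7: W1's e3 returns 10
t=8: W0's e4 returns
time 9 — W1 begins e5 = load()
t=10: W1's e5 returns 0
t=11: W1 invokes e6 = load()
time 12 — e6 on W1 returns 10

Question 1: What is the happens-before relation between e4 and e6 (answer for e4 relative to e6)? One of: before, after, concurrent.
e4 spans [6,8], e6 spans [11,12]
resp(e4)=8 < inv(e6)=11

before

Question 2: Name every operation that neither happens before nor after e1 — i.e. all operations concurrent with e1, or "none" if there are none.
concurrent with e1 ([1,3]): every op whose interval crosses 1..3
e2 [2,5]: concurrent
e3 [4,7]: after
e4 [6,8]: after
e5 [9,10]: after
e6 [11,12]: after

e2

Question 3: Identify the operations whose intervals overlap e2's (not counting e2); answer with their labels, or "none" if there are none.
e2 spans [2,5]: anything still running between times 2 and 5 counts as concurrent
e1 [1,3]: concurrent
e3 [4,7]: concurrent
e4 [6,8]: after
e5 [9,10]: after
e6 [11,12]: after

e1, e3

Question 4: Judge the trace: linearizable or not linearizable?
prefix check: 1..9 passes, 1..10 fails once e5's time-10 response joins
real-time-consistent orders of the 5 completed operations: 5 — all fail the register replay
for example e1, e2, e3, e4, e5 fails at step 1: e1 load() → 10 is not legal there
for example e1, e2, e4, e3, e5 fails at step 1: e1 load() → 10 is not legal there

not linearizable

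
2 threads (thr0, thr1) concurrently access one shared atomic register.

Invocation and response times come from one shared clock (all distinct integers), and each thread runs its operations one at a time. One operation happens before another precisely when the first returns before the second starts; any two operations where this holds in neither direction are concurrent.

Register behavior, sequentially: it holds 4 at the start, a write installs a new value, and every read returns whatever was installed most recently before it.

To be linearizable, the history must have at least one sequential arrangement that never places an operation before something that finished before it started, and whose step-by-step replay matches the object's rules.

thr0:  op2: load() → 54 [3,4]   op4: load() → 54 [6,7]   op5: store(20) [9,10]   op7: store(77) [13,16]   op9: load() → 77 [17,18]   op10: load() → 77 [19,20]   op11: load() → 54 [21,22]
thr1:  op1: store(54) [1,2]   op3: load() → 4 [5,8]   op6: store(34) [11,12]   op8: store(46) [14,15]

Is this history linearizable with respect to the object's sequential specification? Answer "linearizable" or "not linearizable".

events 1..7 are fine; event 8 — the response of op3 at time 8 — makes the prefix non-linearizable
2 orders of the 4 completed atomic register ops respect real time; none is legal
for example op1, op2, op3, op4 fails at step 3: op3 load() → 4 is not legal there
for example op1, op2, op4, op3 fails at step 4: op3 load() → 4 is not legal there

not linearizable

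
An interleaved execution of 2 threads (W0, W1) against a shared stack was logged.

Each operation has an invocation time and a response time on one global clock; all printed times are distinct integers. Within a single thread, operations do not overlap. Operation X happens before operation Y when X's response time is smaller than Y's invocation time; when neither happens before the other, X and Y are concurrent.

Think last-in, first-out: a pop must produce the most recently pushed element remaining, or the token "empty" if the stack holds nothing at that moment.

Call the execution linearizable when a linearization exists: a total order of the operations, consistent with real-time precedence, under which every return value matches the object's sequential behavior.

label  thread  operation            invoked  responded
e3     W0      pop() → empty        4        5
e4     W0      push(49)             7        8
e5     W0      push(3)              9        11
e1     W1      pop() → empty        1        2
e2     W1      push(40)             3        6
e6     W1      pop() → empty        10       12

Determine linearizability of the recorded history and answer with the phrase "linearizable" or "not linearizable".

cut after 11 events: linearizable; cut after 12 events (e6 responds, time 12): not linearizable
all 4 real-time-respecting orders fail — 6 completed stack operations, no legal replay
for example e1, e2, e3, e4, e5, e6 fails at step 3: e3 pop() → empty is not legal there
for example e1, e2, e3, e4, e6, e5 fails at step 3: e3 pop() → empty is not legal there

not linearizable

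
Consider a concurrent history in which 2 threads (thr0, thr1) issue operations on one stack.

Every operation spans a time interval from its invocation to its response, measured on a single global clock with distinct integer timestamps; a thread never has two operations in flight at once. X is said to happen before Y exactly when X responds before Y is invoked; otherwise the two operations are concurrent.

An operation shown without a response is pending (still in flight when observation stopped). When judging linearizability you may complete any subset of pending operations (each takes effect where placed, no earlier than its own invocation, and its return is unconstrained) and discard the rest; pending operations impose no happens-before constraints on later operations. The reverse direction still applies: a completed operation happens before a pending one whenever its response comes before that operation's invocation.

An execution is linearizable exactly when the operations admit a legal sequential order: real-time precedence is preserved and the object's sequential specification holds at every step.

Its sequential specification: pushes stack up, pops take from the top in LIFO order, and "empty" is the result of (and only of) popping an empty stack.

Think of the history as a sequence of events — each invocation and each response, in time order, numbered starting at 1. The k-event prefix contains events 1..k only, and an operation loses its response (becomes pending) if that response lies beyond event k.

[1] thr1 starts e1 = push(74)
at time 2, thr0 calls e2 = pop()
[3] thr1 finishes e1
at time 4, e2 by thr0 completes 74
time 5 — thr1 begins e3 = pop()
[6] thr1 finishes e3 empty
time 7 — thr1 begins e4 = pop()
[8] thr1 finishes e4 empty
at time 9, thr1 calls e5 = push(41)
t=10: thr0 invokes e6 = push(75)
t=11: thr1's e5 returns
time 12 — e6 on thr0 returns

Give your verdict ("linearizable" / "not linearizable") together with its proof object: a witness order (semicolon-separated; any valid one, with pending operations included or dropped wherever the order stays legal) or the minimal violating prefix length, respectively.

step 1: e1 push(74) — stack <74>
step 2: e2 pop() → 74 — stack <>
step 3: e3 pop() → empty — stack <>
step 4: e4 pop() → empty — stack <>
step 5: e5 push(41) — stack <41>
step 6: e6 push(75) — stack <41,75>

linearizable — witness: e1; e2; e3; e4; e5; e6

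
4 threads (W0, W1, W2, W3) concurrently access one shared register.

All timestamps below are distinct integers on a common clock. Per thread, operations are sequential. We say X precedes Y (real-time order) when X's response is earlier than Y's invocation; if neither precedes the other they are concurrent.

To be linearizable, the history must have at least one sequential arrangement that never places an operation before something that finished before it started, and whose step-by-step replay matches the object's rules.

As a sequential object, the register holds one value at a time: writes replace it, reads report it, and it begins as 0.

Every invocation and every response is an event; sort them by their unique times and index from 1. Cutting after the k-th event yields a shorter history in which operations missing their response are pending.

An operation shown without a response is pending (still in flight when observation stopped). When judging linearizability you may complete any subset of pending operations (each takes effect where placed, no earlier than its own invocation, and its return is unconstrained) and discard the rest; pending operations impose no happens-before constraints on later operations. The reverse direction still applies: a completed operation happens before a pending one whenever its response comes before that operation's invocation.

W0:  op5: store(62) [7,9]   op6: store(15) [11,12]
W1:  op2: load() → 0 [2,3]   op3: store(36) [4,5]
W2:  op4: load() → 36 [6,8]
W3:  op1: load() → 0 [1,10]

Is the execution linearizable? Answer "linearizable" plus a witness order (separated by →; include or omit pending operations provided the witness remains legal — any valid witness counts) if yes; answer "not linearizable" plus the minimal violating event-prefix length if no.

1. op1 load() → 0, leaving value 0
2. op2 load() → 0, leaving value 0
3. op3 store(36), leaving value 36
4. op4 load() → 36, leaving value 36
5. op5 store(62), leaving value 62
6. op6 store(15), leaving value 15

linearizable — witness: op1 → op2 → op3 → op4 → op5 → op6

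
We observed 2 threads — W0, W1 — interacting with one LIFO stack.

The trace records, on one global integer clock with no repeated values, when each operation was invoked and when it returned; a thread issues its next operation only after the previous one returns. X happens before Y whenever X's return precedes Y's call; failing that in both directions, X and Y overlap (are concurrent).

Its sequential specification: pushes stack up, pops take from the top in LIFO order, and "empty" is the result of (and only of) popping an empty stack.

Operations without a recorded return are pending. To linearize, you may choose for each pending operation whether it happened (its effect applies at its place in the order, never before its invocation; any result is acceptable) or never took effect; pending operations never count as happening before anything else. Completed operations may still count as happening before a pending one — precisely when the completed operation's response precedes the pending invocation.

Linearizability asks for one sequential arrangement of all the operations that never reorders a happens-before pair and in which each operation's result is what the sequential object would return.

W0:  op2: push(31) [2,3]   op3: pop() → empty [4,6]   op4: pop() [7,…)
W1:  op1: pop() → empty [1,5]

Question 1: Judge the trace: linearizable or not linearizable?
not linearizable

through event 5 a valid linearization exists; event 6 (op3 responding at time 6) ends that
3 completed operations, 3 real-time-consistent orders — every LIFO stack replay fails
sample order op1, op2, op3 stalls at step 3 — op3 pop() → empty has no legal effect
sample order op2, op1, op3 stalls at step 2 — op1 pop() → empty has no legal effect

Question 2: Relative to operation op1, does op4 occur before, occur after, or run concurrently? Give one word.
Answer: after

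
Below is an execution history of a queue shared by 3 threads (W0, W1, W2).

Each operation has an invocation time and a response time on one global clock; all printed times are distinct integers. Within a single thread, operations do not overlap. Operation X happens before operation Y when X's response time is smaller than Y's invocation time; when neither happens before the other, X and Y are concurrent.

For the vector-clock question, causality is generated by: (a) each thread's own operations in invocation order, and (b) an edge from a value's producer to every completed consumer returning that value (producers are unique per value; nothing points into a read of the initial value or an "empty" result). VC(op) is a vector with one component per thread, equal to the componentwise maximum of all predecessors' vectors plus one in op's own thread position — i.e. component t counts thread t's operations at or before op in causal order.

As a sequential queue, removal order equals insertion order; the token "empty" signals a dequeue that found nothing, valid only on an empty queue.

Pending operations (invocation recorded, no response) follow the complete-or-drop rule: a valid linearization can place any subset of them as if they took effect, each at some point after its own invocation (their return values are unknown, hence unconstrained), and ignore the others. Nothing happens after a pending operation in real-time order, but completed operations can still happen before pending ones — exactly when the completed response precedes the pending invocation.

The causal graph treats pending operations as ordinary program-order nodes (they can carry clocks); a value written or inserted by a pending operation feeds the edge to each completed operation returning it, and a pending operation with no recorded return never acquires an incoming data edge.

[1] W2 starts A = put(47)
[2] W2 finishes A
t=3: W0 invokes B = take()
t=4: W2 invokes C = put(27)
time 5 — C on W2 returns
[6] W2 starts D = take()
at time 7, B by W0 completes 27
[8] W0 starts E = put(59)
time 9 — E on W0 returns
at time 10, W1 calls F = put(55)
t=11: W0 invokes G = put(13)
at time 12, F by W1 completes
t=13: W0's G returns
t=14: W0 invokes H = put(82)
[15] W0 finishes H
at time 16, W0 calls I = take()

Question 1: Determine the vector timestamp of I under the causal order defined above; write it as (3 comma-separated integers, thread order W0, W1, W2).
(5, 0, 2)

A (invocation 1): nothing precedes it; W2's component alone gives (0, 0, 1)
F (invocation 10): nothing precedes it; W1's component alone gives (0, 1, 0)
merge at C (invoked 4): VC(A)=(0, 0, 1), own-thread bump on W2 → (0, 0, 2)
merge at D (invoked 6): VC(C)=(0, 0, 2), own-thread bump on W2 → (0, 0, 3)
merge at B (invoked 3): VC(C)=(0, 0, 2), own-thread bump on W0 → (1, 0, 2)
merge at E (invoked 8): VC(B)=(1, 0, 2), own-thread bump on W0 → (2, 0, 2)
merge at G (invoked 11): VC(E)=(2, 0, 2), own-thread bump on W0 → (3, 0, 2)
merge at H (invoked 14): VC(G)=(3, 0, 2), own-thread bump on W0 → (4, 0, 2)
merge at I (invoked 16): VC(H)=(4, 0, 2), own-thread bump on W0 → (5, 0, 2)
target: VC(I) = (5, 0, 2)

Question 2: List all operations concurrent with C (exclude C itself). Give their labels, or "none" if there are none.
B

C runs from 4 to 5; window-overlapping ops are concurrent
A [1,2]: before
B [3,7]: concurrent
D [6,…): after
E [8,9]: after
F [10,12]: after
G [11,13]: after
H [14,15]: after
I [16,…): after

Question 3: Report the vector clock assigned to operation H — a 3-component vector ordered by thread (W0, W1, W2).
(4, 0, 2)

invoked at 1, A has no predecessors; its own W2 bump gives (0, 0, 1)
invoked at 10, F has no predecessors; its own W1 bump gives (0, 1, 0)
from VC(A)=(0, 0, 1), C (invoked 4) maxes components and bumps W2 → (0, 0, 2)
from VC(C)=(0, 0, 2), D (invoked 6) maxes components and bumps W2 → (0, 0, 3)
from VC(C)=(0, 0, 2), B (invoked 3) maxes components and bumps W0 → (1, 0, 2)
from VC(B)=(1, 0, 2), E (invoked 8) maxes components and bumps W0 → (2, 0, 2)
from VC(E)=(2, 0, 2), G (invoked 11) maxes components and bumps W0 → (3, 0, 2)
from VC(G)=(3, 0, 2), H (invoked 14) maxes components and bumps W0 → (4, 0, 2)
from VC(H)=(4, 0, 2), I (invoked 16) maxes components and bumps W0 → (5, 0, 2)
target: VC(H) = (4, 0, 2)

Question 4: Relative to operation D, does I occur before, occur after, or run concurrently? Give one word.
concurrent

I spans [16,…), D spans [6,…)
the intervals overlap in both directions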